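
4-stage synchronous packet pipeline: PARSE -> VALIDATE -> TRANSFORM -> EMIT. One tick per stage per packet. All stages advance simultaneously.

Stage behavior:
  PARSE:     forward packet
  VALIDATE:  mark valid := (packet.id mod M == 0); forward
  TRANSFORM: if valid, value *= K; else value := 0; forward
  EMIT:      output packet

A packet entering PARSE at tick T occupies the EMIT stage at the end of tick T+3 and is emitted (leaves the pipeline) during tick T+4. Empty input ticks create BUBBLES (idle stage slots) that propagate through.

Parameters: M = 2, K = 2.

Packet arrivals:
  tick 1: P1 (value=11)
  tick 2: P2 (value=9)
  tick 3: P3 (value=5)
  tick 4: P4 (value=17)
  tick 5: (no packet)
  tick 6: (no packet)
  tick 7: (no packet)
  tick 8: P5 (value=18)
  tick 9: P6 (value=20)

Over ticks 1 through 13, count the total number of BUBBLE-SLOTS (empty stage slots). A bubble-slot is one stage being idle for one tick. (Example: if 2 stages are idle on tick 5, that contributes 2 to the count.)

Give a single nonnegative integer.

Answer: 28

Derivation:
Tick 1: [PARSE:P1(v=11,ok=F), VALIDATE:-, TRANSFORM:-, EMIT:-] out:-; bubbles=3
Tick 2: [PARSE:P2(v=9,ok=F), VALIDATE:P1(v=11,ok=F), TRANSFORM:-, EMIT:-] out:-; bubbles=2
Tick 3: [PARSE:P3(v=5,ok=F), VALIDATE:P2(v=9,ok=T), TRANSFORM:P1(v=0,ok=F), EMIT:-] out:-; bubbles=1
Tick 4: [PARSE:P4(v=17,ok=F), VALIDATE:P3(v=5,ok=F), TRANSFORM:P2(v=18,ok=T), EMIT:P1(v=0,ok=F)] out:-; bubbles=0
Tick 5: [PARSE:-, VALIDATE:P4(v=17,ok=T), TRANSFORM:P3(v=0,ok=F), EMIT:P2(v=18,ok=T)] out:P1(v=0); bubbles=1
Tick 6: [PARSE:-, VALIDATE:-, TRANSFORM:P4(v=34,ok=T), EMIT:P3(v=0,ok=F)] out:P2(v=18); bubbles=2
Tick 7: [PARSE:-, VALIDATE:-, TRANSFORM:-, EMIT:P4(v=34,ok=T)] out:P3(v=0); bubbles=3
Tick 8: [PARSE:P5(v=18,ok=F), VALIDATE:-, TRANSFORM:-, EMIT:-] out:P4(v=34); bubbles=3
Tick 9: [PARSE:P6(v=20,ok=F), VALIDATE:P5(v=18,ok=F), TRANSFORM:-, EMIT:-] out:-; bubbles=2
Tick 10: [PARSE:-, VALIDATE:P6(v=20,ok=T), TRANSFORM:P5(v=0,ok=F), EMIT:-] out:-; bubbles=2
Tick 11: [PARSE:-, VALIDATE:-, TRANSFORM:P6(v=40,ok=T), EMIT:P5(v=0,ok=F)] out:-; bubbles=2
Tick 12: [PARSE:-, VALIDATE:-, TRANSFORM:-, EMIT:P6(v=40,ok=T)] out:P5(v=0); bubbles=3
Tick 13: [PARSE:-, VALIDATE:-, TRANSFORM:-, EMIT:-] out:P6(v=40); bubbles=4
Total bubble-slots: 28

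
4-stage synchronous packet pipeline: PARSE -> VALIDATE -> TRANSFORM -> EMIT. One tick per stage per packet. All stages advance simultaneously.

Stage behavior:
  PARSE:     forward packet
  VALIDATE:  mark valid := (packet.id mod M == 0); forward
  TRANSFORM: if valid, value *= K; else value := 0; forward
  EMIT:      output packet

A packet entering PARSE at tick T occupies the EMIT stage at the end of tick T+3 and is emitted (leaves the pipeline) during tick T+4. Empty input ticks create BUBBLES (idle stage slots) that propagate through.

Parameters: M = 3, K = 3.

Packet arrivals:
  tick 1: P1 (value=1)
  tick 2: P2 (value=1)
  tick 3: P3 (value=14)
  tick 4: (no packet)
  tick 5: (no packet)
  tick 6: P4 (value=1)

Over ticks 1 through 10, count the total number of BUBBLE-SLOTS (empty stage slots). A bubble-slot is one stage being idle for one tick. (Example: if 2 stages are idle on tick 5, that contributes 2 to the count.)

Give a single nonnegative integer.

Answer: 24

Derivation:
Tick 1: [PARSE:P1(v=1,ok=F), VALIDATE:-, TRANSFORM:-, EMIT:-] out:-; bubbles=3
Tick 2: [PARSE:P2(v=1,ok=F), VALIDATE:P1(v=1,ok=F), TRANSFORM:-, EMIT:-] out:-; bubbles=2
Tick 3: [PARSE:P3(v=14,ok=F), VALIDATE:P2(v=1,ok=F), TRANSFORM:P1(v=0,ok=F), EMIT:-] out:-; bubbles=1
Tick 4: [PARSE:-, VALIDATE:P3(v=14,ok=T), TRANSFORM:P2(v=0,ok=F), EMIT:P1(v=0,ok=F)] out:-; bubbles=1
Tick 5: [PARSE:-, VALIDATE:-, TRANSFORM:P3(v=42,ok=T), EMIT:P2(v=0,ok=F)] out:P1(v=0); bubbles=2
Tick 6: [PARSE:P4(v=1,ok=F), VALIDATE:-, TRANSFORM:-, EMIT:P3(v=42,ok=T)] out:P2(v=0); bubbles=2
Tick 7: [PARSE:-, VALIDATE:P4(v=1,ok=F), TRANSFORM:-, EMIT:-] out:P3(v=42); bubbles=3
Tick 8: [PARSE:-, VALIDATE:-, TRANSFORM:P4(v=0,ok=F), EMIT:-] out:-; bubbles=3
Tick 9: [PARSE:-, VALIDATE:-, TRANSFORM:-, EMIT:P4(v=0,ok=F)] out:-; bubbles=3
Tick 10: [PARSE:-, VALIDATE:-, TRANSFORM:-, EMIT:-] out:P4(v=0); bubbles=4
Total bubble-slots: 24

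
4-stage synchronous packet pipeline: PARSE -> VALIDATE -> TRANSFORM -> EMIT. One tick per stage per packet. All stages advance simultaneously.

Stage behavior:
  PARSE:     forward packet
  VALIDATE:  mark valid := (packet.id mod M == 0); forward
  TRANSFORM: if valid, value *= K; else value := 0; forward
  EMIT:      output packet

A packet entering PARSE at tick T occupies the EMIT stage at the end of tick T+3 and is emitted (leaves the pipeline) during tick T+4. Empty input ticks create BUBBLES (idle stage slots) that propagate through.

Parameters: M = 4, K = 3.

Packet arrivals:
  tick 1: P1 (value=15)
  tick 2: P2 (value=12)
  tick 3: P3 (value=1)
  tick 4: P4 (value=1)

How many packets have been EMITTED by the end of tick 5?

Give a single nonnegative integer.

Answer: 1

Derivation:
Tick 1: [PARSE:P1(v=15,ok=F), VALIDATE:-, TRANSFORM:-, EMIT:-] out:-; in:P1
Tick 2: [PARSE:P2(v=12,ok=F), VALIDATE:P1(v=15,ok=F), TRANSFORM:-, EMIT:-] out:-; in:P2
Tick 3: [PARSE:P3(v=1,ok=F), VALIDATE:P2(v=12,ok=F), TRANSFORM:P1(v=0,ok=F), EMIT:-] out:-; in:P3
Tick 4: [PARSE:P4(v=1,ok=F), VALIDATE:P3(v=1,ok=F), TRANSFORM:P2(v=0,ok=F), EMIT:P1(v=0,ok=F)] out:-; in:P4
Tick 5: [PARSE:-, VALIDATE:P4(v=1,ok=T), TRANSFORM:P3(v=0,ok=F), EMIT:P2(v=0,ok=F)] out:P1(v=0); in:-
Emitted by tick 5: ['P1']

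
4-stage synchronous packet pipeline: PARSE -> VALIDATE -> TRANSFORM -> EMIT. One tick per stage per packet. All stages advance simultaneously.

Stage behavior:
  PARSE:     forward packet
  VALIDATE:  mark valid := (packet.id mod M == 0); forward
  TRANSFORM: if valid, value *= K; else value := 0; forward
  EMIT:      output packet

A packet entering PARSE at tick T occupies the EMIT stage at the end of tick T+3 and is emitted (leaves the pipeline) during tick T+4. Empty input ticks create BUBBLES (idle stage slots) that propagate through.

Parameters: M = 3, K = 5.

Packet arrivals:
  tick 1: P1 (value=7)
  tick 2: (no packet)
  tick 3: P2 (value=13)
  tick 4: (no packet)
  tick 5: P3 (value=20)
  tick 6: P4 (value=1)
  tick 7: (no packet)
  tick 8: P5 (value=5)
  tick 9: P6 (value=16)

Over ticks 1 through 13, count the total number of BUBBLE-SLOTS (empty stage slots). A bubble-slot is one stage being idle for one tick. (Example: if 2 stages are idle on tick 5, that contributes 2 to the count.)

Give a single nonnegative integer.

Tick 1: [PARSE:P1(v=7,ok=F), VALIDATE:-, TRANSFORM:-, EMIT:-] out:-; bubbles=3
Tick 2: [PARSE:-, VALIDATE:P1(v=7,ok=F), TRANSFORM:-, EMIT:-] out:-; bubbles=3
Tick 3: [PARSE:P2(v=13,ok=F), VALIDATE:-, TRANSFORM:P1(v=0,ok=F), EMIT:-] out:-; bubbles=2
Tick 4: [PARSE:-, VALIDATE:P2(v=13,ok=F), TRANSFORM:-, EMIT:P1(v=0,ok=F)] out:-; bubbles=2
Tick 5: [PARSE:P3(v=20,ok=F), VALIDATE:-, TRANSFORM:P2(v=0,ok=F), EMIT:-] out:P1(v=0); bubbles=2
Tick 6: [PARSE:P4(v=1,ok=F), VALIDATE:P3(v=20,ok=T), TRANSFORM:-, EMIT:P2(v=0,ok=F)] out:-; bubbles=1
Tick 7: [PARSE:-, VALIDATE:P4(v=1,ok=F), TRANSFORM:P3(v=100,ok=T), EMIT:-] out:P2(v=0); bubbles=2
Tick 8: [PARSE:P5(v=5,ok=F), VALIDATE:-, TRANSFORM:P4(v=0,ok=F), EMIT:P3(v=100,ok=T)] out:-; bubbles=1
Tick 9: [PARSE:P6(v=16,ok=F), VALIDATE:P5(v=5,ok=F), TRANSFORM:-, EMIT:P4(v=0,ok=F)] out:P3(v=100); bubbles=1
Tick 10: [PARSE:-, VALIDATE:P6(v=16,ok=T), TRANSFORM:P5(v=0,ok=F), EMIT:-] out:P4(v=0); bubbles=2
Tick 11: [PARSE:-, VALIDATE:-, TRANSFORM:P6(v=80,ok=T), EMIT:P5(v=0,ok=F)] out:-; bubbles=2
Tick 12: [PARSE:-, VALIDATE:-, TRANSFORM:-, EMIT:P6(v=80,ok=T)] out:P5(v=0); bubbles=3
Tick 13: [PARSE:-, VALIDATE:-, TRANSFORM:-, EMIT:-] out:P6(v=80); bubbles=4
Total bubble-slots: 28

Answer: 28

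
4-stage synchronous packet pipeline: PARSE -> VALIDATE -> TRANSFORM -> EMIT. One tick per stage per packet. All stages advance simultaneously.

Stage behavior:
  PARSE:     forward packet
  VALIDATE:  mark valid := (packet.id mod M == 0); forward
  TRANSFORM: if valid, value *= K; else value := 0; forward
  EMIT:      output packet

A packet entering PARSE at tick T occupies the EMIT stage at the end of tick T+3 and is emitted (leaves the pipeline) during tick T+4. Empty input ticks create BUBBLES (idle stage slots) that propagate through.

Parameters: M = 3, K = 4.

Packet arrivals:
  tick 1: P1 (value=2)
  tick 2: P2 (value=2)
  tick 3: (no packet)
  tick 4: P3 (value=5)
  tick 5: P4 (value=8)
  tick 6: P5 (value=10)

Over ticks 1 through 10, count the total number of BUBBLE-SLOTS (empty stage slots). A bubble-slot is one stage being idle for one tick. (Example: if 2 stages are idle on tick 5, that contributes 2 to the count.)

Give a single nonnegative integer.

Tick 1: [PARSE:P1(v=2,ok=F), VALIDATE:-, TRANSFORM:-, EMIT:-] out:-; bubbles=3
Tick 2: [PARSE:P2(v=2,ok=F), VALIDATE:P1(v=2,ok=F), TRANSFORM:-, EMIT:-] out:-; bubbles=2
Tick 3: [PARSE:-, VALIDATE:P2(v=2,ok=F), TRANSFORM:P1(v=0,ok=F), EMIT:-] out:-; bubbles=2
Tick 4: [PARSE:P3(v=5,ok=F), VALIDATE:-, TRANSFORM:P2(v=0,ok=F), EMIT:P1(v=0,ok=F)] out:-; bubbles=1
Tick 5: [PARSE:P4(v=8,ok=F), VALIDATE:P3(v=5,ok=T), TRANSFORM:-, EMIT:P2(v=0,ok=F)] out:P1(v=0); bubbles=1
Tick 6: [PARSE:P5(v=10,ok=F), VALIDATE:P4(v=8,ok=F), TRANSFORM:P3(v=20,ok=T), EMIT:-] out:P2(v=0); bubbles=1
Tick 7: [PARSE:-, VALIDATE:P5(v=10,ok=F), TRANSFORM:P4(v=0,ok=F), EMIT:P3(v=20,ok=T)] out:-; bubbles=1
Tick 8: [PARSE:-, VALIDATE:-, TRANSFORM:P5(v=0,ok=F), EMIT:P4(v=0,ok=F)] out:P3(v=20); bubbles=2
Tick 9: [PARSE:-, VALIDATE:-, TRANSFORM:-, EMIT:P5(v=0,ok=F)] out:P4(v=0); bubbles=3
Tick 10: [PARSE:-, VALIDATE:-, TRANSFORM:-, EMIT:-] out:P5(v=0); bubbles=4
Total bubble-slots: 20

Answer: 20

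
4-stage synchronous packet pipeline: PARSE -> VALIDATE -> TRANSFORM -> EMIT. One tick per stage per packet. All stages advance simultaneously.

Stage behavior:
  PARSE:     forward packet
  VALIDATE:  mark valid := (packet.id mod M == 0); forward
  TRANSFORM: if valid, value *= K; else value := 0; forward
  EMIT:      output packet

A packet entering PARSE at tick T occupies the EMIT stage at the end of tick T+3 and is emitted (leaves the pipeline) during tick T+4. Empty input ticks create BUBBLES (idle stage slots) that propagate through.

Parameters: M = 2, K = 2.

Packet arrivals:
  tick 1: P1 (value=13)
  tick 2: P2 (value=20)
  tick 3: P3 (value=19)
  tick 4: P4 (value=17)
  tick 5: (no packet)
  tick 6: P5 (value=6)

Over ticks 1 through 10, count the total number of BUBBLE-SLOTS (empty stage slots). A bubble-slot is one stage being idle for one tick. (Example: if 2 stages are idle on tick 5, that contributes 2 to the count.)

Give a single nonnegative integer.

Answer: 20

Derivation:
Tick 1: [PARSE:P1(v=13,ok=F), VALIDATE:-, TRANSFORM:-, EMIT:-] out:-; bubbles=3
Tick 2: [PARSE:P2(v=20,ok=F), VALIDATE:P1(v=13,ok=F), TRANSFORM:-, EMIT:-] out:-; bubbles=2
Tick 3: [PARSE:P3(v=19,ok=F), VALIDATE:P2(v=20,ok=T), TRANSFORM:P1(v=0,ok=F), EMIT:-] out:-; bubbles=1
Tick 4: [PARSE:P4(v=17,ok=F), VALIDATE:P3(v=19,ok=F), TRANSFORM:P2(v=40,ok=T), EMIT:P1(v=0,ok=F)] out:-; bubbles=0
Tick 5: [PARSE:-, VALIDATE:P4(v=17,ok=T), TRANSFORM:P3(v=0,ok=F), EMIT:P2(v=40,ok=T)] out:P1(v=0); bubbles=1
Tick 6: [PARSE:P5(v=6,ok=F), VALIDATE:-, TRANSFORM:P4(v=34,ok=T), EMIT:P3(v=0,ok=F)] out:P2(v=40); bubbles=1
Tick 7: [PARSE:-, VALIDATE:P5(v=6,ok=F), TRANSFORM:-, EMIT:P4(v=34,ok=T)] out:P3(v=0); bubbles=2
Tick 8: [PARSE:-, VALIDATE:-, TRANSFORM:P5(v=0,ok=F), EMIT:-] out:P4(v=34); bubbles=3
Tick 9: [PARSE:-, VALIDATE:-, TRANSFORM:-, EMIT:P5(v=0,ok=F)] out:-; bubbles=3
Tick 10: [PARSE:-, VALIDATE:-, TRANSFORM:-, EMIT:-] out:P5(v=0); bubbles=4
Total bubble-slots: 20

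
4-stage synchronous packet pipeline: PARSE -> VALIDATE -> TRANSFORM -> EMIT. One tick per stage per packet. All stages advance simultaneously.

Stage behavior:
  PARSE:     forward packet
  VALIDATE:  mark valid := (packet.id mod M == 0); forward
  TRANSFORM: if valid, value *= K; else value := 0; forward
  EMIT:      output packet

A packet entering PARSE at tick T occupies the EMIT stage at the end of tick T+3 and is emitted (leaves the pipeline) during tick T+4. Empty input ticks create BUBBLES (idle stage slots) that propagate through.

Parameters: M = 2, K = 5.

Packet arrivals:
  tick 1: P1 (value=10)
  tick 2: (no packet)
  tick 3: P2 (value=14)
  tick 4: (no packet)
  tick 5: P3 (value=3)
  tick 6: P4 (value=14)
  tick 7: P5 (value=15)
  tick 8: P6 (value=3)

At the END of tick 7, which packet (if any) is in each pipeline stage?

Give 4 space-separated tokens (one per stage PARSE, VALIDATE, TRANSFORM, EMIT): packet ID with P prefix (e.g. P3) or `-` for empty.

Tick 1: [PARSE:P1(v=10,ok=F), VALIDATE:-, TRANSFORM:-, EMIT:-] out:-; in:P1
Tick 2: [PARSE:-, VALIDATE:P1(v=10,ok=F), TRANSFORM:-, EMIT:-] out:-; in:-
Tick 3: [PARSE:P2(v=14,ok=F), VALIDATE:-, TRANSFORM:P1(v=0,ok=F), EMIT:-] out:-; in:P2
Tick 4: [PARSE:-, VALIDATE:P2(v=14,ok=T), TRANSFORM:-, EMIT:P1(v=0,ok=F)] out:-; in:-
Tick 5: [PARSE:P3(v=3,ok=F), VALIDATE:-, TRANSFORM:P2(v=70,ok=T), EMIT:-] out:P1(v=0); in:P3
Tick 6: [PARSE:P4(v=14,ok=F), VALIDATE:P3(v=3,ok=F), TRANSFORM:-, EMIT:P2(v=70,ok=T)] out:-; in:P4
Tick 7: [PARSE:P5(v=15,ok=F), VALIDATE:P4(v=14,ok=T), TRANSFORM:P3(v=0,ok=F), EMIT:-] out:P2(v=70); in:P5
At end of tick 7: ['P5', 'P4', 'P3', '-']

Answer: P5 P4 P3 -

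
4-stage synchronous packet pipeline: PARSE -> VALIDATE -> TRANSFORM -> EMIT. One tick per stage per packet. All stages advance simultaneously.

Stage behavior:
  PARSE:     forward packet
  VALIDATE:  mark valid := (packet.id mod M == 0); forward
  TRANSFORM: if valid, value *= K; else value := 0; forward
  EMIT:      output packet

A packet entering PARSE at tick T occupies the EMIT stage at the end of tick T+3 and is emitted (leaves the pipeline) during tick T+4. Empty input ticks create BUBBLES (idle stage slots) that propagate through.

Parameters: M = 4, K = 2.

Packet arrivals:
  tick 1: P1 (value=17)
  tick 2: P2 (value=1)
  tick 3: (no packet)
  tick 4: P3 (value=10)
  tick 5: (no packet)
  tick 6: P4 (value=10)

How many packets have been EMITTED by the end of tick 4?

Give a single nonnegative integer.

Tick 1: [PARSE:P1(v=17,ok=F), VALIDATE:-, TRANSFORM:-, EMIT:-] out:-; in:P1
Tick 2: [PARSE:P2(v=1,ok=F), VALIDATE:P1(v=17,ok=F), TRANSFORM:-, EMIT:-] out:-; in:P2
Tick 3: [PARSE:-, VALIDATE:P2(v=1,ok=F), TRANSFORM:P1(v=0,ok=F), EMIT:-] out:-; in:-
Tick 4: [PARSE:P3(v=10,ok=F), VALIDATE:-, TRANSFORM:P2(v=0,ok=F), EMIT:P1(v=0,ok=F)] out:-; in:P3
Emitted by tick 4: []

Answer: 0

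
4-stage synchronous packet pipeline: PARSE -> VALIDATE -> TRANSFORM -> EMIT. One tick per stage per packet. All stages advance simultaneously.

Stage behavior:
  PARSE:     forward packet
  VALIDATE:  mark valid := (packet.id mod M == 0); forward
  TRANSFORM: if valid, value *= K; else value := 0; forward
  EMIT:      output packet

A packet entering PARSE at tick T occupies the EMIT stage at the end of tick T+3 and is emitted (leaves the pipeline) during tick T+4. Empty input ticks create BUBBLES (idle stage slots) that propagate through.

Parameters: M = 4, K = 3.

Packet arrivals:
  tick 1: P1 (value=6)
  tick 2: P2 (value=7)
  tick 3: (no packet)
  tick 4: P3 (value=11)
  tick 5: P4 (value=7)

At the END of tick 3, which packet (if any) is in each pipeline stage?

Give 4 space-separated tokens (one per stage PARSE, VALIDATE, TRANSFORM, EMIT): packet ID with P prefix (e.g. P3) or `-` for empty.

Answer: - P2 P1 -

Derivation:
Tick 1: [PARSE:P1(v=6,ok=F), VALIDATE:-, TRANSFORM:-, EMIT:-] out:-; in:P1
Tick 2: [PARSE:P2(v=7,ok=F), VALIDATE:P1(v=6,ok=F), TRANSFORM:-, EMIT:-] out:-; in:P2
Tick 3: [PARSE:-, VALIDATE:P2(v=7,ok=F), TRANSFORM:P1(v=0,ok=F), EMIT:-] out:-; in:-
At end of tick 3: ['-', 'P2', 'P1', '-']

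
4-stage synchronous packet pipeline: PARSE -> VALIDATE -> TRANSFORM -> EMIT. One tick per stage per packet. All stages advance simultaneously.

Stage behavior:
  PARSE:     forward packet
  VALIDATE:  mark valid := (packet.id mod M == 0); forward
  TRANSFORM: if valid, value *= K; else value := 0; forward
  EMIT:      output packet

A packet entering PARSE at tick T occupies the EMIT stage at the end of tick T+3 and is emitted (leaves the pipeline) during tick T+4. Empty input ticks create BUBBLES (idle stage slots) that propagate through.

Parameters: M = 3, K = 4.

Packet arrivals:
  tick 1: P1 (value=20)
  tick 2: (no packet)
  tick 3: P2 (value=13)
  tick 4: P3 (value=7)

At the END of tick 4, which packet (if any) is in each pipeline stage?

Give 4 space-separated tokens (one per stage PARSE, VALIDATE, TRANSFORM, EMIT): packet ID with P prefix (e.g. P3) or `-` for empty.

Answer: P3 P2 - P1

Derivation:
Tick 1: [PARSE:P1(v=20,ok=F), VALIDATE:-, TRANSFORM:-, EMIT:-] out:-; in:P1
Tick 2: [PARSE:-, VALIDATE:P1(v=20,ok=F), TRANSFORM:-, EMIT:-] out:-; in:-
Tick 3: [PARSE:P2(v=13,ok=F), VALIDATE:-, TRANSFORM:P1(v=0,ok=F), EMIT:-] out:-; in:P2
Tick 4: [PARSE:P3(v=7,ok=F), VALIDATE:P2(v=13,ok=F), TRANSFORM:-, EMIT:P1(v=0,ok=F)] out:-; in:P3
At end of tick 4: ['P3', 'P2', '-', 'P1']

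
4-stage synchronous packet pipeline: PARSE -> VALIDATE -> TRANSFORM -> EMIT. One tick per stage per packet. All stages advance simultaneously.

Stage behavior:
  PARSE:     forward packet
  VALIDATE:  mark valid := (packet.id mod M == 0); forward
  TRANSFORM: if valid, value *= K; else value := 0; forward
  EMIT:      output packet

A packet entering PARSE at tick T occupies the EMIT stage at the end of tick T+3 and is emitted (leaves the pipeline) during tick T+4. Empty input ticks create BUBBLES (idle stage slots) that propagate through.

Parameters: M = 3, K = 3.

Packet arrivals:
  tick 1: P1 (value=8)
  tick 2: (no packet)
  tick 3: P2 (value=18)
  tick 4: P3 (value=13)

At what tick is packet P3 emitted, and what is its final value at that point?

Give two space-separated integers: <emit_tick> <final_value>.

Answer: 8 39

Derivation:
Tick 1: [PARSE:P1(v=8,ok=F), VALIDATE:-, TRANSFORM:-, EMIT:-] out:-; in:P1
Tick 2: [PARSE:-, VALIDATE:P1(v=8,ok=F), TRANSFORM:-, EMIT:-] out:-; in:-
Tick 3: [PARSE:P2(v=18,ok=F), VALIDATE:-, TRANSFORM:P1(v=0,ok=F), EMIT:-] out:-; in:P2
Tick 4: [PARSE:P3(v=13,ok=F), VALIDATE:P2(v=18,ok=F), TRANSFORM:-, EMIT:P1(v=0,ok=F)] out:-; in:P3
Tick 5: [PARSE:-, VALIDATE:P3(v=13,ok=T), TRANSFORM:P2(v=0,ok=F), EMIT:-] out:P1(v=0); in:-
Tick 6: [PARSE:-, VALIDATE:-, TRANSFORM:P3(v=39,ok=T), EMIT:P2(v=0,ok=F)] out:-; in:-
Tick 7: [PARSE:-, VALIDATE:-, TRANSFORM:-, EMIT:P3(v=39,ok=T)] out:P2(v=0); in:-
Tick 8: [PARSE:-, VALIDATE:-, TRANSFORM:-, EMIT:-] out:P3(v=39); in:-
P3: arrives tick 4, valid=True (id=3, id%3=0), emit tick 8, final value 39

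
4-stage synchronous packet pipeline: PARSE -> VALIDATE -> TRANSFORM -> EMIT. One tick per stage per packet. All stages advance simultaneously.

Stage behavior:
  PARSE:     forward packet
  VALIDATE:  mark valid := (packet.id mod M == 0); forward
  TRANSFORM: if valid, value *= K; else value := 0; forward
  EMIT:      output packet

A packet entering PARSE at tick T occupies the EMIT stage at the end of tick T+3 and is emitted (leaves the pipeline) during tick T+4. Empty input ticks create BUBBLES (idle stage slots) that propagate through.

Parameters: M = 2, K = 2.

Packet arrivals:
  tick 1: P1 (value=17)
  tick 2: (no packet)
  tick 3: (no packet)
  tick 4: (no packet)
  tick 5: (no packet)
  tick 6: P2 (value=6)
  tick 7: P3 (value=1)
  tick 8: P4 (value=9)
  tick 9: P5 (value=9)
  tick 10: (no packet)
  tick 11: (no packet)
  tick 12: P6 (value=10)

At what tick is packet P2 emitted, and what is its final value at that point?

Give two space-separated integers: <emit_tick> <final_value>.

Answer: 10 12

Derivation:
Tick 1: [PARSE:P1(v=17,ok=F), VALIDATE:-, TRANSFORM:-, EMIT:-] out:-; in:P1
Tick 2: [PARSE:-, VALIDATE:P1(v=17,ok=F), TRANSFORM:-, EMIT:-] out:-; in:-
Tick 3: [PARSE:-, VALIDATE:-, TRANSFORM:P1(v=0,ok=F), EMIT:-] out:-; in:-
Tick 4: [PARSE:-, VALIDATE:-, TRANSFORM:-, EMIT:P1(v=0,ok=F)] out:-; in:-
Tick 5: [PARSE:-, VALIDATE:-, TRANSFORM:-, EMIT:-] out:P1(v=0); in:-
Tick 6: [PARSE:P2(v=6,ok=F), VALIDATE:-, TRANSFORM:-, EMIT:-] out:-; in:P2
Tick 7: [PARSE:P3(v=1,ok=F), VALIDATE:P2(v=6,ok=T), TRANSFORM:-, EMIT:-] out:-; in:P3
Tick 8: [PARSE:P4(v=9,ok=F), VALIDATE:P3(v=1,ok=F), TRANSFORM:P2(v=12,ok=T), EMIT:-] out:-; in:P4
Tick 9: [PARSE:P5(v=9,ok=F), VALIDATE:P4(v=9,ok=T), TRANSFORM:P3(v=0,ok=F), EMIT:P2(v=12,ok=T)] out:-; in:P5
Tick 10: [PARSE:-, VALIDATE:P5(v=9,ok=F), TRANSFORM:P4(v=18,ok=T), EMIT:P3(v=0,ok=F)] out:P2(v=12); in:-
Tick 11: [PARSE:-, VALIDATE:-, TRANSFORM:P5(v=0,ok=F), EMIT:P4(v=18,ok=T)] out:P3(v=0); in:-
Tick 12: [PARSE:P6(v=10,ok=F), VALIDATE:-, TRANSFORM:-, EMIT:P5(v=0,ok=F)] out:P4(v=18); in:P6
Tick 13: [PARSE:-, VALIDATE:P6(v=10,ok=T), TRANSFORM:-, EMIT:-] out:P5(v=0); in:-
Tick 14: [PARSE:-, VALIDATE:-, TRANSFORM:P6(v=20,ok=T), EMIT:-] out:-; in:-
Tick 15: [PARSE:-, VALIDATE:-, TRANSFORM:-, EMIT:P6(v=20,ok=T)] out:-; in:-
Tick 16: [PARSE:-, VALIDATE:-, TRANSFORM:-, EMIT:-] out:P6(v=20); in:-
P2: arrives tick 6, valid=True (id=2, id%2=0), emit tick 10, final value 12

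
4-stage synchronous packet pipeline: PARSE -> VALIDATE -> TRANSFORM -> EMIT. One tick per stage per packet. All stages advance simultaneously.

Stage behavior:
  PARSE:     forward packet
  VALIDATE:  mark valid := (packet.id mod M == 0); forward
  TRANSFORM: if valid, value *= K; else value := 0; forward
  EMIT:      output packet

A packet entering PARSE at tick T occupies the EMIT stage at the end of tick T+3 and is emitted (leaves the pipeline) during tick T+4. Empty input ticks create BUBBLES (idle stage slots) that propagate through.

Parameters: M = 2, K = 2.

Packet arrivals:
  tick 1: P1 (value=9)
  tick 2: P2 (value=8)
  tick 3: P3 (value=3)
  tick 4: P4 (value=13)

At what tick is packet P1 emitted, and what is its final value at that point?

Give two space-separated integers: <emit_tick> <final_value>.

Answer: 5 0

Derivation:
Tick 1: [PARSE:P1(v=9,ok=F), VALIDATE:-, TRANSFORM:-, EMIT:-] out:-; in:P1
Tick 2: [PARSE:P2(v=8,ok=F), VALIDATE:P1(v=9,ok=F), TRANSFORM:-, EMIT:-] out:-; in:P2
Tick 3: [PARSE:P3(v=3,ok=F), VALIDATE:P2(v=8,ok=T), TRANSFORM:P1(v=0,ok=F), EMIT:-] out:-; in:P3
Tick 4: [PARSE:P4(v=13,ok=F), VALIDATE:P3(v=3,ok=F), TRANSFORM:P2(v=16,ok=T), EMIT:P1(v=0,ok=F)] out:-; in:P4
Tick 5: [PARSE:-, VALIDATE:P4(v=13,ok=T), TRANSFORM:P3(v=0,ok=F), EMIT:P2(v=16,ok=T)] out:P1(v=0); in:-
Tick 6: [PARSE:-, VALIDATE:-, TRANSFORM:P4(v=26,ok=T), EMIT:P3(v=0,ok=F)] out:P2(v=16); in:-
Tick 7: [PARSE:-, VALIDATE:-, TRANSFORM:-, EMIT:P4(v=26,ok=T)] out:P3(v=0); in:-
Tick 8: [PARSE:-, VALIDATE:-, TRANSFORM:-, EMIT:-] out:P4(v=26); in:-
P1: arrives tick 1, valid=False (id=1, id%2=1), emit tick 5, final value 0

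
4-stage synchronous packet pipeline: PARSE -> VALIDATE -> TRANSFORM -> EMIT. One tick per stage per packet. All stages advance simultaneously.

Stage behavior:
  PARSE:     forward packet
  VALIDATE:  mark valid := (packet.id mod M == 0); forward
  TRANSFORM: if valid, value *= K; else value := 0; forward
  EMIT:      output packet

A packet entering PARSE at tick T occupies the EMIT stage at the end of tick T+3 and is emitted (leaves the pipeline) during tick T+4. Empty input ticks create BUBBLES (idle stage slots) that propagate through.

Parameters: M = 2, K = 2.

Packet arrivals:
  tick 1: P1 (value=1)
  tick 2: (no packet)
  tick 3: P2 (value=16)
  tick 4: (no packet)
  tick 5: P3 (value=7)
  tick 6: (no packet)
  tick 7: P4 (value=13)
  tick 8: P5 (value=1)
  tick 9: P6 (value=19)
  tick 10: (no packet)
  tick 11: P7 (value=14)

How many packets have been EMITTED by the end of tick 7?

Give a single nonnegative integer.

Answer: 2

Derivation:
Tick 1: [PARSE:P1(v=1,ok=F), VALIDATE:-, TRANSFORM:-, EMIT:-] out:-; in:P1
Tick 2: [PARSE:-, VALIDATE:P1(v=1,ok=F), TRANSFORM:-, EMIT:-] out:-; in:-
Tick 3: [PARSE:P2(v=16,ok=F), VALIDATE:-, TRANSFORM:P1(v=0,ok=F), EMIT:-] out:-; in:P2
Tick 4: [PARSE:-, VALIDATE:P2(v=16,ok=T), TRANSFORM:-, EMIT:P1(v=0,ok=F)] out:-; in:-
Tick 5: [PARSE:P3(v=7,ok=F), VALIDATE:-, TRANSFORM:P2(v=32,ok=T), EMIT:-] out:P1(v=0); in:P3
Tick 6: [PARSE:-, VALIDATE:P3(v=7,ok=F), TRANSFORM:-, EMIT:P2(v=32,ok=T)] out:-; in:-
Tick 7: [PARSE:P4(v=13,ok=F), VALIDATE:-, TRANSFORM:P3(v=0,ok=F), EMIT:-] out:P2(v=32); in:P4
Emitted by tick 7: ['P1', 'P2']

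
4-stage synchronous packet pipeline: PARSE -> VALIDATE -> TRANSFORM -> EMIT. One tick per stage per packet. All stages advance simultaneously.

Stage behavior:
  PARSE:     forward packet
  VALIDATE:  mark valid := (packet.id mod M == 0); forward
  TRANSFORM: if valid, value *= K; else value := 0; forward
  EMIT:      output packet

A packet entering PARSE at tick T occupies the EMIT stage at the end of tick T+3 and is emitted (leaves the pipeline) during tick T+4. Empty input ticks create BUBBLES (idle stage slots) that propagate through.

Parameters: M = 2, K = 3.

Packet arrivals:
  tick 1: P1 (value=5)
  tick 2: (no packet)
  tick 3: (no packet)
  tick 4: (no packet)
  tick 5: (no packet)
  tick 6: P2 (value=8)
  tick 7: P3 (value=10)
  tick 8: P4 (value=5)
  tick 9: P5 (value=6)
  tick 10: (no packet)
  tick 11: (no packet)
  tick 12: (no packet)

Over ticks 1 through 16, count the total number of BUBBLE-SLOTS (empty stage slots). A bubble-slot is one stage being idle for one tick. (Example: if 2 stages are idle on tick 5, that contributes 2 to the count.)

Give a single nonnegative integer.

Answer: 44

Derivation:
Tick 1: [PARSE:P1(v=5,ok=F), VALIDATE:-, TRANSFORM:-, EMIT:-] out:-; bubbles=3
Tick 2: [PARSE:-, VALIDATE:P1(v=5,ok=F), TRANSFORM:-, EMIT:-] out:-; bubbles=3
Tick 3: [PARSE:-, VALIDATE:-, TRANSFORM:P1(v=0,ok=F), EMIT:-] out:-; bubbles=3
Tick 4: [PARSE:-, VALIDATE:-, TRANSFORM:-, EMIT:P1(v=0,ok=F)] out:-; bubbles=3
Tick 5: [PARSE:-, VALIDATE:-, TRANSFORM:-, EMIT:-] out:P1(v=0); bubbles=4
Tick 6: [PARSE:P2(v=8,ok=F), VALIDATE:-, TRANSFORM:-, EMIT:-] out:-; bubbles=3
Tick 7: [PARSE:P3(v=10,ok=F), VALIDATE:P2(v=8,ok=T), TRANSFORM:-, EMIT:-] out:-; bubbles=2
Tick 8: [PARSE:P4(v=5,ok=F), VALIDATE:P3(v=10,ok=F), TRANSFORM:P2(v=24,ok=T), EMIT:-] out:-; bubbles=1
Tick 9: [PARSE:P5(v=6,ok=F), VALIDATE:P4(v=5,ok=T), TRANSFORM:P3(v=0,ok=F), EMIT:P2(v=24,ok=T)] out:-; bubbles=0
Tick 10: [PARSE:-, VALIDATE:P5(v=6,ok=F), TRANSFORM:P4(v=15,ok=T), EMIT:P3(v=0,ok=F)] out:P2(v=24); bubbles=1
Tick 11: [PARSE:-, VALIDATE:-, TRANSFORM:P5(v=0,ok=F), EMIT:P4(v=15,ok=T)] out:P3(v=0); bubbles=2
Tick 12: [PARSE:-, VALIDATE:-, TRANSFORM:-, EMIT:P5(v=0,ok=F)] out:P4(v=15); bubbles=3
Tick 13: [PARSE:-, VALIDATE:-, TRANSFORM:-, EMIT:-] out:P5(v=0); bubbles=4
Tick 14: [PARSE:-, VALIDATE:-, TRANSFORM:-, EMIT:-] out:-; bubbles=4
Tick 15: [PARSE:-, VALIDATE:-, TRANSFORM:-, EMIT:-] out:-; bubbles=4
Tick 16: [PARSE:-, VALIDATE:-, TRANSFORM:-, EMIT:-] out:-; bubbles=4
Total bubble-slots: 44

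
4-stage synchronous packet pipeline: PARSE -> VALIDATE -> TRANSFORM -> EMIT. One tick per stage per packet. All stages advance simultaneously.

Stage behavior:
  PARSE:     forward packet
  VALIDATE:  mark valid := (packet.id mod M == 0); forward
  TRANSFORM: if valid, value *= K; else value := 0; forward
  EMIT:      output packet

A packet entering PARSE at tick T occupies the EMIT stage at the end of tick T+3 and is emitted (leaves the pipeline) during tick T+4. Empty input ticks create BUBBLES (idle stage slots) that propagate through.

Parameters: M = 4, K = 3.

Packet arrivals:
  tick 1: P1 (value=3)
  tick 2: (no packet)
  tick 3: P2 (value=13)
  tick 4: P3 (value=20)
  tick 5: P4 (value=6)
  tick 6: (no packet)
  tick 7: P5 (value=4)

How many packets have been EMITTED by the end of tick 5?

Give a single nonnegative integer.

Answer: 1

Derivation:
Tick 1: [PARSE:P1(v=3,ok=F), VALIDATE:-, TRANSFORM:-, EMIT:-] out:-; in:P1
Tick 2: [PARSE:-, VALIDATE:P1(v=3,ok=F), TRANSFORM:-, EMIT:-] out:-; in:-
Tick 3: [PARSE:P2(v=13,ok=F), VALIDATE:-, TRANSFORM:P1(v=0,ok=F), EMIT:-] out:-; in:P2
Tick 4: [PARSE:P3(v=20,ok=F), VALIDATE:P2(v=13,ok=F), TRANSFORM:-, EMIT:P1(v=0,ok=F)] out:-; in:P3
Tick 5: [PARSE:P4(v=6,ok=F), VALIDATE:P3(v=20,ok=F), TRANSFORM:P2(v=0,ok=F), EMIT:-] out:P1(v=0); in:P4
Emitted by tick 5: ['P1']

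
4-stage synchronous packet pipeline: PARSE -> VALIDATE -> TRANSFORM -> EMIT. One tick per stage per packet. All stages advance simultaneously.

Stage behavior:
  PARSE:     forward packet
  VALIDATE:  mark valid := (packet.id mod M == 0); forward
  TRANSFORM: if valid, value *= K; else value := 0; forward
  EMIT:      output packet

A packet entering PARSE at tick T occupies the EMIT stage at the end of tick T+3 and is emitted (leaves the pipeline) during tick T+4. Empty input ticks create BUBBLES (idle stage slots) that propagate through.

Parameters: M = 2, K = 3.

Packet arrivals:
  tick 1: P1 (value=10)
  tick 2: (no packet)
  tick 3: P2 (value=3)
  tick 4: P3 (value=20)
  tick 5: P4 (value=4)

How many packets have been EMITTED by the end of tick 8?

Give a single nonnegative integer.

Tick 1: [PARSE:P1(v=10,ok=F), VALIDATE:-, TRANSFORM:-, EMIT:-] out:-; in:P1
Tick 2: [PARSE:-, VALIDATE:P1(v=10,ok=F), TRANSFORM:-, EMIT:-] out:-; in:-
Tick 3: [PARSE:P2(v=3,ok=F), VALIDATE:-, TRANSFORM:P1(v=0,ok=F), EMIT:-] out:-; in:P2
Tick 4: [PARSE:P3(v=20,ok=F), VALIDATE:P2(v=3,ok=T), TRANSFORM:-, EMIT:P1(v=0,ok=F)] out:-; in:P3
Tick 5: [PARSE:P4(v=4,ok=F), VALIDATE:P3(v=20,ok=F), TRANSFORM:P2(v=9,ok=T), EMIT:-] out:P1(v=0); in:P4
Tick 6: [PARSE:-, VALIDATE:P4(v=4,ok=T), TRANSFORM:P3(v=0,ok=F), EMIT:P2(v=9,ok=T)] out:-; in:-
Tick 7: [PARSE:-, VALIDATE:-, TRANSFORM:P4(v=12,ok=T), EMIT:P3(v=0,ok=F)] out:P2(v=9); in:-
Tick 8: [PARSE:-, VALIDATE:-, TRANSFORM:-, EMIT:P4(v=12,ok=T)] out:P3(v=0); in:-
Emitted by tick 8: ['P1', 'P2', 'P3']

Answer: 3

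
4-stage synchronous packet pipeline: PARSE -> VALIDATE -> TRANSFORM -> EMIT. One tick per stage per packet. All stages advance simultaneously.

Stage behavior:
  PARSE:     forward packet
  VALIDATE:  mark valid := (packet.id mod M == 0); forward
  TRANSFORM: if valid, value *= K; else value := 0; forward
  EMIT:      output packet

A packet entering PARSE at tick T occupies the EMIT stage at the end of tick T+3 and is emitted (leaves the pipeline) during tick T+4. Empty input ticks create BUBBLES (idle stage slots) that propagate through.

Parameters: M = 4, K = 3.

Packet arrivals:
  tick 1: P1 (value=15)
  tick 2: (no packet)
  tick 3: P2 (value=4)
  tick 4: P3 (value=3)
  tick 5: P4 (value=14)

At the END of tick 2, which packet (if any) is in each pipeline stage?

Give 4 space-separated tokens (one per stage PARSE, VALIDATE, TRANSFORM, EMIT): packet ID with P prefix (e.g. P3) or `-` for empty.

Answer: - P1 - -

Derivation:
Tick 1: [PARSE:P1(v=15,ok=F), VALIDATE:-, TRANSFORM:-, EMIT:-] out:-; in:P1
Tick 2: [PARSE:-, VALIDATE:P1(v=15,ok=F), TRANSFORM:-, EMIT:-] out:-; in:-
At end of tick 2: ['-', 'P1', '-', '-']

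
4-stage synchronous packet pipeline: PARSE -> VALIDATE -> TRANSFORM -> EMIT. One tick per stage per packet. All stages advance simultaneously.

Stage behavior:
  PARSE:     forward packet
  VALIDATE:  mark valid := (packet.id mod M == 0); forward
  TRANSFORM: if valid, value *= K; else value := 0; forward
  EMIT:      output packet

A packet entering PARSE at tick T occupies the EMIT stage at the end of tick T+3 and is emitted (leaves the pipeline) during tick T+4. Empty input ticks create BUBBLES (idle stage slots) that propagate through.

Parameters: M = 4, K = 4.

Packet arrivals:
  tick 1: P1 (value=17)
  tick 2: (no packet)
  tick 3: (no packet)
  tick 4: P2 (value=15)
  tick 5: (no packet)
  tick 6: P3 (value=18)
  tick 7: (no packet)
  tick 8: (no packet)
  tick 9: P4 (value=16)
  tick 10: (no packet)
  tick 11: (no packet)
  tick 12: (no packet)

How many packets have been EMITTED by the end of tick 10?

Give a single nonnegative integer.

Answer: 3

Derivation:
Tick 1: [PARSE:P1(v=17,ok=F), VALIDATE:-, TRANSFORM:-, EMIT:-] out:-; in:P1
Tick 2: [PARSE:-, VALIDATE:P1(v=17,ok=F), TRANSFORM:-, EMIT:-] out:-; in:-
Tick 3: [PARSE:-, VALIDATE:-, TRANSFORM:P1(v=0,ok=F), EMIT:-] out:-; in:-
Tick 4: [PARSE:P2(v=15,ok=F), VALIDATE:-, TRANSFORM:-, EMIT:P1(v=0,ok=F)] out:-; in:P2
Tick 5: [PARSE:-, VALIDATE:P2(v=15,ok=F), TRANSFORM:-, EMIT:-] out:P1(v=0); in:-
Tick 6: [PARSE:P3(v=18,ok=F), VALIDATE:-, TRANSFORM:P2(v=0,ok=F), EMIT:-] out:-; in:P3
Tick 7: [PARSE:-, VALIDATE:P3(v=18,ok=F), TRANSFORM:-, EMIT:P2(v=0,ok=F)] out:-; in:-
Tick 8: [PARSE:-, VALIDATE:-, TRANSFORM:P3(v=0,ok=F), EMIT:-] out:P2(v=0); in:-
Tick 9: [PARSE:P4(v=16,ok=F), VALIDATE:-, TRANSFORM:-, EMIT:P3(v=0,ok=F)] out:-; in:P4
Tick 10: [PARSE:-, VALIDATE:P4(v=16,ok=T), TRANSFORM:-, EMIT:-] out:P3(v=0); in:-
Emitted by tick 10: ['P1', 'P2', 'P3']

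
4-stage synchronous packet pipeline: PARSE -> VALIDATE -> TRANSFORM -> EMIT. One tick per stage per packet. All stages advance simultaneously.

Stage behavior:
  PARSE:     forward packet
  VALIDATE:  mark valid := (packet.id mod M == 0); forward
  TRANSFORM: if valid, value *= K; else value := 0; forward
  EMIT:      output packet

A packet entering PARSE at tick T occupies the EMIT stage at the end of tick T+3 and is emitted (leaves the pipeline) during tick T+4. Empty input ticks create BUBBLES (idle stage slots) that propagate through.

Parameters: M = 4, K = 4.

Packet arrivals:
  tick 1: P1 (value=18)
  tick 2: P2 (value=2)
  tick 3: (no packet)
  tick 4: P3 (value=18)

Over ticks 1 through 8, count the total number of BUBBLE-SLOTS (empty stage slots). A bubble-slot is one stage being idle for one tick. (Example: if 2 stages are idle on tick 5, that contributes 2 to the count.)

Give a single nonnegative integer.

Answer: 20

Derivation:
Tick 1: [PARSE:P1(v=18,ok=F), VALIDATE:-, TRANSFORM:-, EMIT:-] out:-; bubbles=3
Tick 2: [PARSE:P2(v=2,ok=F), VALIDATE:P1(v=18,ok=F), TRANSFORM:-, EMIT:-] out:-; bubbles=2
Tick 3: [PARSE:-, VALIDATE:P2(v=2,ok=F), TRANSFORM:P1(v=0,ok=F), EMIT:-] out:-; bubbles=2
Tick 4: [PARSE:P3(v=18,ok=F), VALIDATE:-, TRANSFORM:P2(v=0,ok=F), EMIT:P1(v=0,ok=F)] out:-; bubbles=1
Tick 5: [PARSE:-, VALIDATE:P3(v=18,ok=F), TRANSFORM:-, EMIT:P2(v=0,ok=F)] out:P1(v=0); bubbles=2
Tick 6: [PARSE:-, VALIDATE:-, TRANSFORM:P3(v=0,ok=F), EMIT:-] out:P2(v=0); bubbles=3
Tick 7: [PARSE:-, VALIDATE:-, TRANSFORM:-, EMIT:P3(v=0,ok=F)] out:-; bubbles=3
Tick 8: [PARSE:-, VALIDATE:-, TRANSFORM:-, EMIT:-] out:P3(v=0); bubbles=4
Total bubble-slots: 20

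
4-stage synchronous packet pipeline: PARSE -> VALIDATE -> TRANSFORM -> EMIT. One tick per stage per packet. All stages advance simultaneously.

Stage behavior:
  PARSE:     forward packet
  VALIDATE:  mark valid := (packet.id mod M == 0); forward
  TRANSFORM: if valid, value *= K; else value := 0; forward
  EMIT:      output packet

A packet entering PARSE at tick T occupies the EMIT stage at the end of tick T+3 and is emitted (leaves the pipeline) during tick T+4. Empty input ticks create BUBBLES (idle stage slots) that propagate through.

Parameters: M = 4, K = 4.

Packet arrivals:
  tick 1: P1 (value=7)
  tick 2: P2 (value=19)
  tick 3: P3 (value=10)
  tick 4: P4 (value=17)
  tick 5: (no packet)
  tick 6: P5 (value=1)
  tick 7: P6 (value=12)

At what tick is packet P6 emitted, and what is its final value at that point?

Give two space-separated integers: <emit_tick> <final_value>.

Answer: 11 0

Derivation:
Tick 1: [PARSE:P1(v=7,ok=F), VALIDATE:-, TRANSFORM:-, EMIT:-] out:-; in:P1
Tick 2: [PARSE:P2(v=19,ok=F), VALIDATE:P1(v=7,ok=F), TRANSFORM:-, EMIT:-] out:-; in:P2
Tick 3: [PARSE:P3(v=10,ok=F), VALIDATE:P2(v=19,ok=F), TRANSFORM:P1(v=0,ok=F), EMIT:-] out:-; in:P3
Tick 4: [PARSE:P4(v=17,ok=F), VALIDATE:P3(v=10,ok=F), TRANSFORM:P2(v=0,ok=F), EMIT:P1(v=0,ok=F)] out:-; in:P4
Tick 5: [PARSE:-, VALIDATE:P4(v=17,ok=T), TRANSFORM:P3(v=0,ok=F), EMIT:P2(v=0,ok=F)] out:P1(v=0); in:-
Tick 6: [PARSE:P5(v=1,ok=F), VALIDATE:-, TRANSFORM:P4(v=68,ok=T), EMIT:P3(v=0,ok=F)] out:P2(v=0); in:P5
Tick 7: [PARSE:P6(v=12,ok=F), VALIDATE:P5(v=1,ok=F), TRANSFORM:-, EMIT:P4(v=68,ok=T)] out:P3(v=0); in:P6
Tick 8: [PARSE:-, VALIDATE:P6(v=12,ok=F), TRANSFORM:P5(v=0,ok=F), EMIT:-] out:P4(v=68); in:-
Tick 9: [PARSE:-, VALIDATE:-, TRANSFORM:P6(v=0,ok=F), EMIT:P5(v=0,ok=F)] out:-; in:-
Tick 10: [PARSE:-, VALIDATE:-, TRANSFORM:-, EMIT:P6(v=0,ok=F)] out:P5(v=0); in:-
Tick 11: [PARSE:-, VALIDATE:-, TRANSFORM:-, EMIT:-] out:P6(v=0); in:-
P6: arrives tick 7, valid=False (id=6, id%4=2), emit tick 11, final value 0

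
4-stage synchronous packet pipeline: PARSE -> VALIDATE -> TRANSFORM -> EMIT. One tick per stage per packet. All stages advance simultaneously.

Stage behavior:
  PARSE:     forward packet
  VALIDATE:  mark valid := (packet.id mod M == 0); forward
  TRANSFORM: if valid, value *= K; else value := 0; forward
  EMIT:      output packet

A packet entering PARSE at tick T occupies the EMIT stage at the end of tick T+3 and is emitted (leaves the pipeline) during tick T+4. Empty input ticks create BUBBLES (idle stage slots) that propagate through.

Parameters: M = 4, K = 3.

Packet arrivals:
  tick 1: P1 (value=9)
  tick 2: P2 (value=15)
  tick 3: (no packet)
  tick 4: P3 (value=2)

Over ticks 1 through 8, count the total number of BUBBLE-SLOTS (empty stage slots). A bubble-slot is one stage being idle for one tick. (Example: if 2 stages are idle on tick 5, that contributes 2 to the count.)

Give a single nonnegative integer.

Tick 1: [PARSE:P1(v=9,ok=F), VALIDATE:-, TRANSFORM:-, EMIT:-] out:-; bubbles=3
Tick 2: [PARSE:P2(v=15,ok=F), VALIDATE:P1(v=9,ok=F), TRANSFORM:-, EMIT:-] out:-; bubbles=2
Tick 3: [PARSE:-, VALIDATE:P2(v=15,ok=F), TRANSFORM:P1(v=0,ok=F), EMIT:-] out:-; bubbles=2
Tick 4: [PARSE:P3(v=2,ok=F), VALIDATE:-, TRANSFORM:P2(v=0,ok=F), EMIT:P1(v=0,ok=F)] out:-; bubbles=1
Tick 5: [PARSE:-, VALIDATE:P3(v=2,ok=F), TRANSFORM:-, EMIT:P2(v=0,ok=F)] out:P1(v=0); bubbles=2
Tick 6: [PARSE:-, VALIDATE:-, TRANSFORM:P3(v=0,ok=F), EMIT:-] out:P2(v=0); bubbles=3
Tick 7: [PARSE:-, VALIDATE:-, TRANSFORM:-, EMIT:P3(v=0,ok=F)] out:-; bubbles=3
Tick 8: [PARSE:-, VALIDATE:-, TRANSFORM:-, EMIT:-] out:P3(v=0); bubbles=4
Total bubble-slots: 20

Answer: 20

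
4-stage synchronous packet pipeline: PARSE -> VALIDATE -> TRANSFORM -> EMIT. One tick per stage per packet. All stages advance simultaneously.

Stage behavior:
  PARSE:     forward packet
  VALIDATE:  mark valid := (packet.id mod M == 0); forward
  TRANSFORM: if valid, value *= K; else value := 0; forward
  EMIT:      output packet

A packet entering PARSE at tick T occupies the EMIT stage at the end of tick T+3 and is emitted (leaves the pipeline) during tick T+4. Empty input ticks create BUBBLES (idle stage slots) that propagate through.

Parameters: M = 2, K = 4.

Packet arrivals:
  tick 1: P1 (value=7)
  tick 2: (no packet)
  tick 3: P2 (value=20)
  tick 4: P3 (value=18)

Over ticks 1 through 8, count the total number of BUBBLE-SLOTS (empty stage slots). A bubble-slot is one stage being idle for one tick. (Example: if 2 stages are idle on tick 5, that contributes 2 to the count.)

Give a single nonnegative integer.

Tick 1: [PARSE:P1(v=7,ok=F), VALIDATE:-, TRANSFORM:-, EMIT:-] out:-; bubbles=3
Tick 2: [PARSE:-, VALIDATE:P1(v=7,ok=F), TRANSFORM:-, EMIT:-] out:-; bubbles=3
Tick 3: [PARSE:P2(v=20,ok=F), VALIDATE:-, TRANSFORM:P1(v=0,ok=F), EMIT:-] out:-; bubbles=2
Tick 4: [PARSE:P3(v=18,ok=F), VALIDATE:P2(v=20,ok=T), TRANSFORM:-, EMIT:P1(v=0,ok=F)] out:-; bubbles=1
Tick 5: [PARSE:-, VALIDATE:P3(v=18,ok=F), TRANSFORM:P2(v=80,ok=T), EMIT:-] out:P1(v=0); bubbles=2
Tick 6: [PARSE:-, VALIDATE:-, TRANSFORM:P3(v=0,ok=F), EMIT:P2(v=80,ok=T)] out:-; bubbles=2
Tick 7: [PARSE:-, VALIDATE:-, TRANSFORM:-, EMIT:P3(v=0,ok=F)] out:P2(v=80); bubbles=3
Tick 8: [PARSE:-, VALIDATE:-, TRANSFORM:-, EMIT:-] out:P3(v=0); bubbles=4
Total bubble-slots: 20

Answer: 20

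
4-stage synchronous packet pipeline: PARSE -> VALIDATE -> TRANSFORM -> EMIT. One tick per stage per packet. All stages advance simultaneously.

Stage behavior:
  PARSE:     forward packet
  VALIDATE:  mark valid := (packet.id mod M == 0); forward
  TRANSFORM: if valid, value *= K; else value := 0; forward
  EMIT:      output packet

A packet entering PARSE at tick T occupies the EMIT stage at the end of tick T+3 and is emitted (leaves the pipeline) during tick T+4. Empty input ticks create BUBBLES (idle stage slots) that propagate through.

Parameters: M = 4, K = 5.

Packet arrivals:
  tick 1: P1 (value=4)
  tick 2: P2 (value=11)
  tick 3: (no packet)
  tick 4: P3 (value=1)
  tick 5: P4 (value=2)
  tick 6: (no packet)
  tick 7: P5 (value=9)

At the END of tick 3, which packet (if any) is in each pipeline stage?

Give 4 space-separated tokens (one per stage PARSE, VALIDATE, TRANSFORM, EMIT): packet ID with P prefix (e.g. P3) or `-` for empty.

Tick 1: [PARSE:P1(v=4,ok=F), VALIDATE:-, TRANSFORM:-, EMIT:-] out:-; in:P1
Tick 2: [PARSE:P2(v=11,ok=F), VALIDATE:P1(v=4,ok=F), TRANSFORM:-, EMIT:-] out:-; in:P2
Tick 3: [PARSE:-, VALIDATE:P2(v=11,ok=F), TRANSFORM:P1(v=0,ok=F), EMIT:-] out:-; in:-
At end of tick 3: ['-', 'P2', 'P1', '-']

Answer: - P2 P1 -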